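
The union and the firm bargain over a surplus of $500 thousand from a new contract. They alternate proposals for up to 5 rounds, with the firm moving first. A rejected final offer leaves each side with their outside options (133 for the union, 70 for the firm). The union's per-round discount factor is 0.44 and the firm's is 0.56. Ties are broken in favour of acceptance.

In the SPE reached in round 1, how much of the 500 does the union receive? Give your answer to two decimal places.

By backward induction:
Round 5 (the firm proposes): the union gets 133 if talks fail, so the firm offers 133 and keeps 367.
Round 4 (the union proposes): the firm can get 367 next round, worth 0.56 × 367 = 205.52 now; the union offers that and keeps 294.48.
Round 3 (the firm proposes): the union can get 294.48 next round, worth 0.44 × 294.48 = 129.5712 now. The firm offers 129.5712 and keeps 500 − 129.5712 = 370.4288.
Round 2 (the union proposes): the firm can get 370.4288 next round, worth 0.56 × 370.4288 = 207.440128 now. The union offers 207.440128 and keeps 500 − 207.440128 = 292.559872.
Round 1 (the firm proposes): the union can get 292.559872 next round, worth 0.44 × 292.559872 = 128.72634368 now. The firm offers 128.72634368 and keeps 500 − 128.72634368 = 371.27365632.

128.73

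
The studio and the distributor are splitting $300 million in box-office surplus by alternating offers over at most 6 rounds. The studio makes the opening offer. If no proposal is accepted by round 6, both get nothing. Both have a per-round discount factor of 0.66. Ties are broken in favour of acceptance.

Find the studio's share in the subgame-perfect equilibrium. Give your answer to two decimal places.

165.79

Work backward from the last round.
Round 6 (the distributor proposes): the studio will accept anything ≥ 0, so the distributor offers 0 and keeps 300.
Round 5 (the studio proposes): the distributor can get 300 next round, worth 0.66 × 300 = 198 now, so the studio offers 198, keeping 102.
Round 4 (the distributor proposes): the studio can get 102 next round, worth 0.66 × 102 = 67.32 now, so the distributor offers 67.32, keeping 232.68.
Round 3 (the studio proposes): the distributor can get 232.68 next round, worth 0.66 × 232.68 = 153.5688 now, so the studio offers 153.5688, keeping 146.4312.
Round 2 (the distributor proposes): the studio can get 146.4312 next round, worth 0.66 × 146.4312 = 96.644592 now. The distributor offers 96.644592 and keeps 300 − 96.644592 = 203.355408.
Round 1 (the studio proposes): the distributor can get 203.355408 next round, worth 0.66 × 203.355408 = 134.21456928 now, so the studio offers 134.21456928, keeping 165.78543072.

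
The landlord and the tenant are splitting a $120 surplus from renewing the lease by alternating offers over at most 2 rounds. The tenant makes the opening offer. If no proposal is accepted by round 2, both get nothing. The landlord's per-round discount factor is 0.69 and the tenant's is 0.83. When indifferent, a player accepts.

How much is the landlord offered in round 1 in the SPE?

82.8

Solve by backward induction from round 2.
Round 2 (the landlord proposes): rejection yields 0 for the tenant; the landlord offers 0 and keeps 120.
Round 1 (the tenant proposes): the landlord can get 120 next round, worth 0.69 × 120 = 82.8 now; the tenant offers that and keeps 37.2.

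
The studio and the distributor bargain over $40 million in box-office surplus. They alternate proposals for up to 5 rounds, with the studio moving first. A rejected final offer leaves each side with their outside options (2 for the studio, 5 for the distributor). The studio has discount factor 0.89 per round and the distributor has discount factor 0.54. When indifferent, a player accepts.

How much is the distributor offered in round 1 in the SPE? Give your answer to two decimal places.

4.67

By backward induction:
Round 5 (the studio proposes): the distributor gets 5 if talks fail, so the studio offers 5 and keeps 35.
Round 4 (the distributor proposes): the studio can get 35 next round, worth 0.89 × 35 = 31.15 now, so the distributor offers 31.15, keeping 8.85.
Round 3 (the studio proposes): the distributor can get 8.85 next round, worth 0.54 × 8.85 = 4.779 now; the studio offers that and keeps 35.221.
Round 2 (the distributor proposes): the studio can get 35.221 next round, worth 0.89 × 35.221 = 31.34669 now, so the distributor offers 31.34669, keeping 8.65331.
Round 1 (the studio proposes): the distributor can get 8.65331 next round, worth 0.54 × 8.65331 = 4.6727874 now; the studio offers that and keeps 35.3272126.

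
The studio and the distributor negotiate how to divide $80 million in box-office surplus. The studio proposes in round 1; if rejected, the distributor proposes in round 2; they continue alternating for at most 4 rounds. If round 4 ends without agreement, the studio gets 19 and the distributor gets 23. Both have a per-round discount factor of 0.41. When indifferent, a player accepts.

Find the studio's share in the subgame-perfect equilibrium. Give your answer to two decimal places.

By backward induction:
Round 4 (the distributor proposes): the studio gets 19 if talks fail, so the distributor offers 19 and keeps 61.
Round 3 (the studio proposes): the distributor can get 61 next round, worth 0.41 × 61 = 25.01 now, so the studio offers 25.01, keeping 54.99.
Round 2 (the distributor proposes): the studio can get 54.99 next round, worth 0.41 × 54.99 = 22.5459 now, so the distributor offers 22.5459, keeping 57.4541.
Round 1 (the studio proposes): the distributor can get 57.4541 next round, worth 0.41 × 57.4541 = 23.556181 now. The studio offers 23.556181 and keeps 80 − 23.556181 = 56.443819.

56.44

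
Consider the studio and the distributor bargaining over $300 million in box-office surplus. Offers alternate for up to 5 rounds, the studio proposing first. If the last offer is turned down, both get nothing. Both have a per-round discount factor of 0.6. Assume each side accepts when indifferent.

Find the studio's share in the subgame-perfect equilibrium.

Solve by backward induction from round 5.
Round 5 (the studio proposes): the distributor will accept anything ≥ 0, so the studio offers 0 and keeps 300.
Round 4 (the distributor proposes): the studio can get 300 next round, worth 0.6 × 300 = 180 now. The distributor offers 180 and keeps 300 − 180 = 120.
Round 3 (the studio proposes): the distributor can get 120 next round, worth 0.6 × 120 = 72 now; the studio offers that and keeps 228.
Round 2 (the distributor proposes): the studio can get 228 next round, worth 0.6 × 228 = 136.8 now, so the distributor offers 136.8, keeping 163.2.
Round 1 (the studio proposes): the distributor can get 163.2 next round, worth 0.6 × 163.2 = 97.92 now, so the studio offers 97.92, keeping 202.08.

202.08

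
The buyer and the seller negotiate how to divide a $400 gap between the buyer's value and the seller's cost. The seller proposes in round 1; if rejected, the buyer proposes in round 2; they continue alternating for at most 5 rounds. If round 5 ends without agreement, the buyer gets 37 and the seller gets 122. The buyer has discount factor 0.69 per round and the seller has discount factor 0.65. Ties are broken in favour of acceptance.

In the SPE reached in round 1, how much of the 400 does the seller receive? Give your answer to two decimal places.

Round 5 (the seller proposes): the buyer gets 37 if talks fail, so the seller offers 37 and keeps 363.
Round 4 (the buyer proposes): the seller can get 363 next round, worth 0.65 × 363 = 235.95 now; the buyer offers that and keeps 164.05.
Round 3 (the seller proposes): the buyer can get 164.05 next round, worth 0.69 × 164.05 = 113.1945 now, so the seller offers 113.1945, keeping 286.8055.
Round 2 (the buyer proposes): the seller can get 286.8055 next round, worth 0.65 × 286.8055 = 186.423575 now, so the buyer offers 186.423575, keeping 213.576425.
Round 1 (the seller proposes): the buyer can get 213.576425 next round, worth 0.69 × 213.576425 = 147.36773325 now, so the seller offers 147.36773325, keeping 252.63226675.

252.63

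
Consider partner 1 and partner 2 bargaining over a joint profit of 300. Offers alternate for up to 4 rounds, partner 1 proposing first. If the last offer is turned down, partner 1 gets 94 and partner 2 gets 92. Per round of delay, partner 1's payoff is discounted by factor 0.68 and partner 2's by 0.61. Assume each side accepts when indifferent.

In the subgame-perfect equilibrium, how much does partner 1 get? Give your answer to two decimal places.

189.32

Work backward from the last round.
Round 4 (partner 2 proposes): partner 1 gets 94 if talks fail, so partner 2 offers 94 and keeps 206.
Round 3 (partner 1 proposes): partner 2 can get 206 next round, worth 0.61 × 206 = 125.66 now; partner 1 offers that and keeps 174.34.
Round 2 (partner 2 proposes): partner 1 can get 174.34 next round, worth 0.68 × 174.34 = 118.5512 now. Partner 2 offers 118.5512 and keeps 300 − 118.5512 = 181.4488.
Round 1 (partner 1 proposes): partner 2 can get 181.4488 next round, worth 0.61 × 181.4488 = 110.683768 now, so partner 1 offers 110.683768, keeping 189.316232.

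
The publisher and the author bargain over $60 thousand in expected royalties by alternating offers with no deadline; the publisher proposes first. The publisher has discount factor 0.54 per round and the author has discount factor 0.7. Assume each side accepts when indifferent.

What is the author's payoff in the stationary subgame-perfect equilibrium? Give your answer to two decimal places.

31.06

When the publisher proposes, the author accepts any offer worth at least 0.7 times what the author would get by proposing next round; and vice versa.
This gives x = 60 − 0.7y and y = 60 − 0.54x, where x and y are each side's share when it proposes.
Hence (1 − 0.7·0.54)x = 60(1 − 0.7), i.e. 0.622·x = 18.
x ≈ 28.9389; the author's share is 60 − x ≈ 31.0611.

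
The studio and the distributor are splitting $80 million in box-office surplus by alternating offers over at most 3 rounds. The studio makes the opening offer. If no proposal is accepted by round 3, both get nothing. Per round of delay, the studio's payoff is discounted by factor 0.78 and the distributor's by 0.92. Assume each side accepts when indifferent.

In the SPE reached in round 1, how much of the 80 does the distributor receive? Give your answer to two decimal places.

16.19

Round 3 (the studio proposes): the distributor will accept anything ≥ 0, so the studio offers 0 and keeps 80.
Round 2 (the distributor proposes): the studio can get 80 next round, worth 0.78 × 80 = 62.4 now; the distributor offers that and keeps 17.6.
Round 1 (the studio proposes): the distributor can get 17.6 next round, worth 0.92 × 17.6 = 16.192 now; the studio offers that and keeps 63.808.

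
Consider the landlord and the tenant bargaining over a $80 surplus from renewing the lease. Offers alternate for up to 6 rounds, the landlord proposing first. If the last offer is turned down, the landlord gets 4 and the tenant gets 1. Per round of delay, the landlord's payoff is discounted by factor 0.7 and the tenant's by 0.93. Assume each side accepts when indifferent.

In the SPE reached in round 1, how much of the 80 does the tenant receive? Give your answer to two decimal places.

Work backward from the last round.
Round 6 (the tenant proposes): the landlord gets 4 if talks fail, so the tenant offers 4 and keeps 76.
Round 5 (the landlord proposes): the tenant can get 76 next round, worth 0.93 × 76 = 70.68 now; the landlord offers that and keeps 9.32.
Round 4 (the tenant proposes): the landlord can get 9.32 next round, worth 0.7 × 9.32 = 6.524 now; the tenant offers that and keeps 73.476.
Round 3 (the landlord proposes): the tenant can get 73.476 next round, worth 0.93 × 73.476 = 68.33268 now. The landlord offers 68.33268 and keeps 80 − 68.33268 = 11.66732.
Round 2 (the tenant proposes): the landlord can get 11.66732 next round, worth 0.7 × 11.66732 = 8.167124 now, so the tenant offers 8.167124, keeping 71.832876.
Round 1 (the landlord proposes): the tenant can get 71.832876 next round, worth 0.93 × 71.832876 = 66.80457468 now, so the landlord offers 66.80457468, keeping 13.19542532.

66.80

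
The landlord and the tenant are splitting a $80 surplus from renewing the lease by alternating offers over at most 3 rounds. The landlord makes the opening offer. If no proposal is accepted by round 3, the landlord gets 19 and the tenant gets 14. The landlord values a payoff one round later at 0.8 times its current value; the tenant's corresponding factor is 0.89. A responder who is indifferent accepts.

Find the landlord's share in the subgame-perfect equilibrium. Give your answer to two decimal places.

By backward induction:
Round 3 (the landlord proposes): the tenant gets 14 if talks fail, so the landlord offers 14 and keeps 66.
Round 2 (the tenant proposes): the landlord can get 66 next round, worth 0.8 × 66 = 52.8 now, so the tenant offers 52.8, keeping 27.2.
Round 1 (the landlord proposes): the tenant can get 27.2 next round, worth 0.89 × 27.2 = 24.208 now, so the landlord offers 24.208, keeping 55.792.

55.79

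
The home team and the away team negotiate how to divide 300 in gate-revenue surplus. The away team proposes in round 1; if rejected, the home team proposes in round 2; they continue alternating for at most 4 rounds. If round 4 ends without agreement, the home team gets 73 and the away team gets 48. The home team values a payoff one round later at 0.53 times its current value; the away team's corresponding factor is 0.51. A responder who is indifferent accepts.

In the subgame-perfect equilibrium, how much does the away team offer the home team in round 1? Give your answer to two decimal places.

Round 4 (the home team proposes): the away team gets 48 if talks fail, so the home team offers 48 and keeps 252.
Round 3 (the away team proposes): the home team can get 252 next round, worth 0.53 × 252 = 133.56 now. The away team offers 133.56 and keeps 300 − 133.56 = 166.44.
Round 2 (the home team proposes): the away team can get 166.44 next round, worth 0.51 × 166.44 = 84.8844 now. The home team offers 84.8844 and keeps 300 − 84.8844 = 215.1156.
Round 1 (the away team proposes): the home team can get 215.1156 next round, worth 0.53 × 215.1156 = 114.011268 now. The away team offers 114.011268 and keeps 300 − 114.011268 = 185.988732.

114.01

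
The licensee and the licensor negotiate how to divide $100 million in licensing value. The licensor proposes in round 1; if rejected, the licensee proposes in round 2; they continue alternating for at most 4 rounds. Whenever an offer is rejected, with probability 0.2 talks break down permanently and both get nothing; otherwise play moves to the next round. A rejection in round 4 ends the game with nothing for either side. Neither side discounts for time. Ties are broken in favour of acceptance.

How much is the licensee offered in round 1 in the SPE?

67.2

Round 4 (the licensee proposes): the licensor will accept anything ≥ 0, so the licensee offers 0 and keeps 100.
Round 3 (the licensor proposes): rejecting gives the licensee an expected 0.8 × 100 = 80. The licensor offers 80 and keeps 100 − 80 = 20.
Round 2 (the licensee proposes): rejecting gives the licensor an expected 0.8 × 20 = 16. The licensee offers 16 and keeps 100 − 16 = 84.
Round 1 (the licensor proposes): rejecting gives the licensee an expected 0.8 × 84 = 67.2. The licensor offers 67.2 and keeps 100 − 67.2 = 32.8.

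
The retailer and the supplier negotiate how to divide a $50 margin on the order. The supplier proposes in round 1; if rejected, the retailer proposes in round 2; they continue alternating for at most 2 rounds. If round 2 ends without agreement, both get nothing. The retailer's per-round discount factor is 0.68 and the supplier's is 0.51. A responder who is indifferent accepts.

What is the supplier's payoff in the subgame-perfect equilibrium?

Round 2 (the retailer proposes): the supplier will accept anything ≥ 0, so the retailer offers 0 and keeps 50.
Round 1 (the supplier proposes): the retailer can get 50 next round, worth 0.68 × 50 = 34 now. The supplier offers 34 and keeps 50 − 34 = 16.

16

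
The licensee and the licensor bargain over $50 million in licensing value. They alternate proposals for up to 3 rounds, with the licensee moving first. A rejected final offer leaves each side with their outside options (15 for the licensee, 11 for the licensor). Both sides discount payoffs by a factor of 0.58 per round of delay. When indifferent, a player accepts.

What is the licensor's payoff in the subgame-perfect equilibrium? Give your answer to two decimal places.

Round 3 (the licensee proposes): the licensor gets 11 if talks fail, so the licensee offers 11 and keeps 39.
Round 2 (the licensor proposes): the licensee can get 39 next round, worth 0.58 × 39 = 22.62 now. The licensor offers 22.62 and keeps 50 − 22.62 = 27.38.
Round 1 (the licensee proposes): the licensor can get 27.38 next round, worth 0.58 × 27.38 = 15.8804 now; the licensee offers that and keeps 34.1196.

15.88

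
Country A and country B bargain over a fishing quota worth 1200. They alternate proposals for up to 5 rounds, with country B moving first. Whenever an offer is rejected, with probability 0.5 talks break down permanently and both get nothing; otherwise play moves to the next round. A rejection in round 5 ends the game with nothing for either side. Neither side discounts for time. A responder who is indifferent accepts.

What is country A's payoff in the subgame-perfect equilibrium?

Round 5 (country B proposes): rejection yields 0 for country A; country B offers 0 and keeps 1200.
Round 4 (country A proposes): rejecting gives country B an expected 0.5 × 1200 = 600. Country A offers 600 and keeps 1200 − 600 = 600.
Round 3 (country B proposes): rejecting gives country A an expected 0.5 × 600 = 300, so country B offers 300, keeping 900.
Round 2 (country A proposes): rejecting gives country B an expected 0.5 × 900 = 450. Country A offers 450 and keeps 1200 − 450 = 750.
Round 1 (country B proposes): rejecting gives country A an expected 0.5 × 750 = 375, so country B offers 375, keeping 825.

375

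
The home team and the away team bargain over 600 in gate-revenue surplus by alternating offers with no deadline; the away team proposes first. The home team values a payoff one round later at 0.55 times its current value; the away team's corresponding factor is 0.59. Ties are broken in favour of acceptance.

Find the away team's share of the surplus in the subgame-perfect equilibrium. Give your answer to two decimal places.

399.70

When the away team proposes, the home team accepts any offer worth at least 0.55 times what the home team would get by proposing next round; and vice versa.
This gives x = 600 − 0.55y and y = 600 − 0.59x, where x and y are each side's share when it proposes.
Hence (1 − 0.55·0.59)x = 600(1 − 0.55), i.e. 0.6755·x = 270.
x ≈ 399.7039; the home team's share is 600 − x ≈ 200.2961.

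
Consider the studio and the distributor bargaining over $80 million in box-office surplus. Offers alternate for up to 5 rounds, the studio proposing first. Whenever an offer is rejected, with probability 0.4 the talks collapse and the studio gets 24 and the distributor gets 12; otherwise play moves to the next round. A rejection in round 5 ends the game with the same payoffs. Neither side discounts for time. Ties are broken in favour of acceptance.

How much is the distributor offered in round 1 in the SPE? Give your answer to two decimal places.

26.36

By backward induction:
Round 5 (the studio proposes): the distributor gets 12 if talks fail, so the studio offers 12 and keeps 68.
Round 4 (the distributor proposes): rejecting gives the studio an expected 0.6 × 68 + 0.4 × 24 = 50.4. The distributor offers 50.4 and keeps 80 − 50.4 = 29.6.
Round 3 (the studio proposes): rejecting gives the distributor an expected 0.6 × 29.6 + 0.4 × 12 = 22.56. The studio offers 22.56 and keeps 80 − 22.56 = 57.44.
Round 2 (the distributor proposes): rejecting gives the studio an expected 0.6 × 57.44 + 0.4 × 24 = 44.064, so the distributor offers 44.064, keeping 35.936.
Round 1 (the studio proposes): rejecting gives the distributor an expected 0.6 × 35.936 + 0.4 × 12 = 26.3616; the studio offers that and keeps 53.6384.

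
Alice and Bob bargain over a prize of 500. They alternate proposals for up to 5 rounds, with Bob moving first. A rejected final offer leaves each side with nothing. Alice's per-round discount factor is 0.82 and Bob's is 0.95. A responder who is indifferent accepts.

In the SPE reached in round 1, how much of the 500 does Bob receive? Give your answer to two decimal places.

Round 5 (Bob proposes): rejection yields 0 for Alice; Bob offers 0 and keeps 500.
Round 4 (Alice proposes): Bob can get 500 next round, worth 0.95 × 500 = 475 now. Alice offers 475 and keeps 500 − 475 = 25.
Round 3 (Bob proposes): Alice can get 25 next round, worth 0.82 × 25 = 20.5 now. Bob offers 20.5 and keeps 500 − 20.5 = 479.5.
Round 2 (Alice proposes): Bob can get 479.5 next round, worth 0.95 × 479.5 = 455.525 now, so Alice offers 455.525, keeping 44.475.
Round 1 (Bob proposes): Alice can get 44.475 next round, worth 0.82 × 44.475 = 36.4695 now. Bob offers 36.4695 and keeps 500 − 36.4695 = 463.5305.

463.53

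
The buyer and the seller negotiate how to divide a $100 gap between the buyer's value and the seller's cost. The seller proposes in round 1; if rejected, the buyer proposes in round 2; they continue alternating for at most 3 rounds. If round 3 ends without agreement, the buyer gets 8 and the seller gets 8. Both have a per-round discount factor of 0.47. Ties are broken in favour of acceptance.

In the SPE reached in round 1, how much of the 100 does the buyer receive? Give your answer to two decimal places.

Round 3 (the seller proposes): the buyer gets 8 if talks fail, so the seller offers 8 and keeps 92.
Round 2 (the buyer proposes): the seller can get 92 next round, worth 0.47 × 92 = 43.24 now. The buyer offers 43.24 and keeps 100 − 43.24 = 56.76.
Round 1 (the seller proposes): the buyer can get 56.76 next round, worth 0.47 × 56.76 = 26.6772 now, so the seller offers 26.6772, keeping 73.3228.

26.68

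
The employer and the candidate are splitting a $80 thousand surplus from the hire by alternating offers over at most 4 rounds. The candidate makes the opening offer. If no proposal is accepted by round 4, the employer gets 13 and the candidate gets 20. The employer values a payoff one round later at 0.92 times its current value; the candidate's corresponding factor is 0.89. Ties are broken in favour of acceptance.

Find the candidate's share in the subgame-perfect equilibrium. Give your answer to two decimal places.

26.71

Round 4 (the employer proposes): the candidate gets 20 if talks fail, so the employer offers 20 and keeps 60.
Round 3 (the candidate proposes): the employer can get 60 next round, worth 0.92 × 60 = 55.2 now; the candidate offers that and keeps 24.8.
Round 2 (the employer proposes): the candidate can get 24.8 next round, worth 0.89 × 24.8 = 22.072 now, so the employer offers 22.072, keeping 57.928.
Round 1 (the candidate proposes): the employer can get 57.928 next round, worth 0.92 × 57.928 = 53.29376 now. The candidate offers 53.29376 and keeps 80 − 53.29376 = 26.70624.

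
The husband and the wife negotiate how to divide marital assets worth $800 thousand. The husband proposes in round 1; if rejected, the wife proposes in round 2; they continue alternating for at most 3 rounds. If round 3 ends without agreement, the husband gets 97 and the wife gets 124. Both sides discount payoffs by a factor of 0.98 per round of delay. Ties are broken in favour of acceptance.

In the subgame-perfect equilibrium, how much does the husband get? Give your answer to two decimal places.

Round 3 (the husband proposes): the wife gets 124 if talks fail, so the husband offers 124 and keeps 676.
Round 2 (the wife proposes): the husband can get 676 next round, worth 0.98 × 676 = 662.48 now; the wife offers that and keeps 137.52.
Round 1 (the husband proposes): the wife can get 137.52 next round, worth 0.98 × 137.52 = 134.7696 now. The husband offers 134.7696 and keeps 800 − 134.7696 = 665.2304.

665.23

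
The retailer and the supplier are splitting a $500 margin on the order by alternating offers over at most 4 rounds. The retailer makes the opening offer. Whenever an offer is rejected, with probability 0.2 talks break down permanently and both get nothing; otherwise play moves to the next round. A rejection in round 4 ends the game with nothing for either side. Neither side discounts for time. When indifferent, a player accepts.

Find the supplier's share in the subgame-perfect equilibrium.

Round 4 (the supplier proposes): the retailer will accept anything ≥ 0, so the supplier offers 0 and keeps 500.
Round 3 (the retailer proposes): rejecting gives the supplier an expected 0.8 × 500 = 400, so the retailer offers 400, keeping 100.
Round 2 (the supplier proposes): rejecting gives the retailer an expected 0.8 × 100 = 80. The supplier offers 80 and keeps 500 − 80 = 420.
Round 1 (the retailer proposes): rejecting gives the supplier an expected 0.8 × 420 = 336; the retailer offers that and keeps 164.

336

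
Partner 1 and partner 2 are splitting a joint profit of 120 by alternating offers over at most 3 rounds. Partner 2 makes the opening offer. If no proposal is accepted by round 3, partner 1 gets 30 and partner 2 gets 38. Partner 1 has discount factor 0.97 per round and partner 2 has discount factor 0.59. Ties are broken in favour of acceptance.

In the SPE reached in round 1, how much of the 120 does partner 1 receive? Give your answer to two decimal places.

Round 3 (partner 2 proposes): partner 1 gets 30 if talks fail, so partner 2 offers 30 and keeps 90.
Round 2 (partner 1 proposes): partner 2 can get 90 next round, worth 0.59 × 90 = 53.1 now. Partner 1 offers 53.1 and keeps 120 − 53.1 = 66.9.
Round 1 (partner 2 proposes): partner 1 can get 66.9 next round, worth 0.97 × 66.9 = 64.893 now; partner 2 offers that and keeps 55.107.

64.89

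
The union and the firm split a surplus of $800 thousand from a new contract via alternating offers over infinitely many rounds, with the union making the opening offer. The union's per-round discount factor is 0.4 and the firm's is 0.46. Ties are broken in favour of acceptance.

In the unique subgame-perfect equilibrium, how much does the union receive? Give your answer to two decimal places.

529.41

When the union proposes, the firm accepts any offer worth at least 0.46 times what the firm would get by proposing next round; and vice versa.
This gives x = 800 − 0.46y and y = 800 − 0.4x, where x and y are each side's share when it proposes.
Hence (1 − 0.46·0.4)x = 800(1 − 0.46), i.e. 0.816·x = 432.
x ≈ 529.4118; the firm's share is 800 − x ≈ 270.5882.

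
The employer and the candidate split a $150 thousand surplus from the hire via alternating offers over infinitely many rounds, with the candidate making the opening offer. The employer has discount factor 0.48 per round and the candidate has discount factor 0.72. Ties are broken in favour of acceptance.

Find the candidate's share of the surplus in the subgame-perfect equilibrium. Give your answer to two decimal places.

When the candidate proposes, the employer accepts any offer worth at least 0.48 times what the employer would get by proposing next round; and vice versa.
This gives x = 150 − 0.48y and y = 150 − 0.72x, where x and y are each side's share when it proposes.
Hence (1 − 0.48·0.72)x = 150(1 − 0.48), i.e. 0.6544·x = 78.
x ≈ 119.1932; the employer's share is 150 − x ≈ 30.8068.

119.19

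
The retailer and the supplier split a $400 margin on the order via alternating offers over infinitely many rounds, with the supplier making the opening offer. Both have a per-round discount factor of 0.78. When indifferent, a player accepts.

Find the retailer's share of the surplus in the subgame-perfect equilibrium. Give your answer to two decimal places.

In a stationary SPE each proposer offers the other exactly their discounted continuation value.
If the supplier keeps x when proposing and the retailer keeps y when proposing, then x = 400 − 0.78y and y = 400 − 0.78x.
Solving: x = 400(1 − 0.78) / (1 − 0.78·0.78) = 88 / 0.3916 ≈ 224.7191.
The retailer gets 400 − 224.7191 ≈ 175.2809.

175.28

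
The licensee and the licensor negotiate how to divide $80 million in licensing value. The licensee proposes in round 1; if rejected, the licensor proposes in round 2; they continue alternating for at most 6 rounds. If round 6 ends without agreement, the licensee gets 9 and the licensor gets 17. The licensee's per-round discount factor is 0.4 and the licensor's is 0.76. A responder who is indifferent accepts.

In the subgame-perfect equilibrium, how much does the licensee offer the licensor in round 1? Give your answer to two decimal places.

52.56

Work backward from the last round.
Round 6 (the licensor proposes): the licensee gets 9 if talks fail, so the licensor offers 9 and keeps 71.
Round 5 (the licensee proposes): the licensor can get 71 next round, worth 0.76 × 71 = 53.96 now; the licensee offers that and keeps 26.04.
Round 4 (the licensor proposes): the licensee can get 26.04 next round, worth 0.4 × 26.04 = 10.416 now, so the licensor offers 10.416, keeping 69.584.
Round 3 (the licensee proposes): the licensor can get 69.584 next round, worth 0.76 × 69.584 = 52.88384 now, so the licensee offers 52.88384, keeping 27.11616.
Round 2 (the licensor proposes): the licensee can get 27.11616 next round, worth 0.4 × 27.11616 = 10.846464 now. The licensor offers 10.846464 and keeps 80 − 10.846464 = 69.153536.
Round 1 (the licensee proposes): the licensor can get 69.153536 next round, worth 0.76 × 69.153536 = 52.55668736 now. The licensee offers 52.55668736 and keeps 80 − 52.55668736 = 27.44331264.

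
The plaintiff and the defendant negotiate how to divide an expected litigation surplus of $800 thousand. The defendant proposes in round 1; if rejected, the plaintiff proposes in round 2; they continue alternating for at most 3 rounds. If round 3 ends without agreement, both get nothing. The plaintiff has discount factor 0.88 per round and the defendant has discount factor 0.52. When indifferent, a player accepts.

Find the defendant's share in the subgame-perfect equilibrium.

462.08

Round 3 (the defendant proposes): the plaintiff will accept anything ≥ 0, so the defendant offers 0 and keeps 800.
Round 2 (the plaintiff proposes): the defendant can get 800 next round, worth 0.52 × 800 = 416 now, so the plaintiff offers 416, keeping 384.
Round 1 (the defendant proposes): the plaintiff can get 384 next round, worth 0.88 × 384 = 337.92 now; the defendant offers that and keeps 462.08.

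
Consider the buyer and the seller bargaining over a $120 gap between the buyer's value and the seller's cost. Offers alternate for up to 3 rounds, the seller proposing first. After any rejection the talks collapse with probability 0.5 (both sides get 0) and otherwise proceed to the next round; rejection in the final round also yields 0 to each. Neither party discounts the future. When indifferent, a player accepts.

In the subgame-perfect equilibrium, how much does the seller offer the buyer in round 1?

30

Round 3 (the seller proposes): rejection yields 0 for the buyer; the seller offers 0 and keeps 120.
Round 2 (the buyer proposes): rejecting gives the seller an expected 0.5 × 120 = 60. The buyer offers 60 and keeps 120 − 60 = 60.
Round 1 (the seller proposes): rejecting gives the buyer an expected 0.5 × 60 = 30; the seller offers that and keeps 90.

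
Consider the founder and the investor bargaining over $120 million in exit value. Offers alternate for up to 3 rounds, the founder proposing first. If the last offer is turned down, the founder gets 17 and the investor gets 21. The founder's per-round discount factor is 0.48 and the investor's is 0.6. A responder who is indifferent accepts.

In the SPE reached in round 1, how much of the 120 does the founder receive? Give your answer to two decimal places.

76.51

Solve by backward induction from round 3.
Round 3 (the founder proposes): the investor gets 21 if talks fail, so the founder offers 21 and keeps 99.
Round 2 (the investor proposes): the founder can get 99 next round, worth 0.48 × 99 = 47.52 now; the investor offers that and keeps 72.48.
Round 1 (the founder proposes): the investor can get 72.48 next round, worth 0.6 × 72.48 = 43.488 now. The founder offers 43.488 and keeps 120 − 43.488 = 76.512.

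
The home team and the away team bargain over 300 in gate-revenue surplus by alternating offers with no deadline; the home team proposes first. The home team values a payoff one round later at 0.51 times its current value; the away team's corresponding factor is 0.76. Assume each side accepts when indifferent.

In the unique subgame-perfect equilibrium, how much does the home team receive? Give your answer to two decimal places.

117.57

Let x be the home team's share when the home team proposes and y be the away team's share when the away team proposes.
The away team accepts iff offered ≥ 0.76·y, so x = 300 − 0.76y. Symmetrically y = 300 − 0.51x.
Substituting: x = 300 − 0.76(300 − 0.51x), giving x(1 − 0.51·0.76) = 300(1 − 0.76).
So x = 300 × 0.24 / 0.6124 ≈ 117.5702, and the away team receives 300 − x ≈ 182.4298.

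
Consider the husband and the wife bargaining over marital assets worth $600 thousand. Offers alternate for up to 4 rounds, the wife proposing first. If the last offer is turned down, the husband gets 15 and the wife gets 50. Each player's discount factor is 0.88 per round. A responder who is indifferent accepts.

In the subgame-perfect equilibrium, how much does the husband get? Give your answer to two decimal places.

438.17

Round 4 (the husband proposes): the wife gets 50 if talks fail, so the husband offers 50 and keeps 550.
Round 3 (the wife proposes): the husband can get 550 next round, worth 0.88 × 550 = 484 now; the wife offers that and keeps 116.
Round 2 (the husband proposes): the wife can get 116 next round, worth 0.88 × 116 = 102.08 now; the husband offers that and keeps 497.92.
Round 1 (the wife proposes): the husband can get 497.92 next round, worth 0.88 × 497.92 = 438.1696 now, so the wife offers 438.1696, keeping 161.8304.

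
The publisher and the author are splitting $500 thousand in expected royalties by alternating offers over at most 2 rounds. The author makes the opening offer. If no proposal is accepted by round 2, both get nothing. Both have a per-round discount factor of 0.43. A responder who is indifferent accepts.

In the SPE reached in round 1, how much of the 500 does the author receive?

285

Round 2 (the publisher proposes): rejection yields 0 for the author; the publisher offers 0 and keeps 500.
Round 1 (the author proposes): the publisher can get 500 next round, worth 0.43 × 500 = 215 now, so the author offers 215, keeping 285.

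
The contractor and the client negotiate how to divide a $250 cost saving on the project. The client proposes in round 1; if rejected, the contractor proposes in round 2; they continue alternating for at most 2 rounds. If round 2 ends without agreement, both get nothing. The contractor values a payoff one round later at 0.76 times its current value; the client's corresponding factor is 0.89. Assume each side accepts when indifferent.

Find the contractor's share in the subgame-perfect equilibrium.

Round 2 (the contractor proposes): rejection yields 0 for the client; the contractor offers 0 and keeps 250.
Round 1 (the client proposes): the contractor can get 250 next round, worth 0.76 × 250 = 190 now; the client offers that and keeps 60.

190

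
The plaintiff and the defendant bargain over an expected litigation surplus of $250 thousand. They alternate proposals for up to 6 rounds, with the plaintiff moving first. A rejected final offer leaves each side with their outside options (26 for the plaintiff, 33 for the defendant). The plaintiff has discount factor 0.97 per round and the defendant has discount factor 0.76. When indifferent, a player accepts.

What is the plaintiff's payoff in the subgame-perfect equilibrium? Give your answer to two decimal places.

147.58

Round 6 (the defendant proposes): the plaintiff gets 26 if talks fail, so the defendant offers 26 and keeps 224.
Round 5 (the plaintiff proposes): the defendant can get 224 next round, worth 0.76 × 224 = 170.24 now, so the plaintiff offers 170.24, keeping 79.76.
Round 4 (the defendant proposes): the plaintiff can get 79.76 next round, worth 0.97 × 79.76 = 77.3672 now; the defendant offers that and keeps 172.6328.
Round 3 (the plaintiff proposes): the defendant can get 172.6328 next round, worth 0.76 × 172.6328 = 131.200928 now. The plaintiff offers 131.200928 and keeps 250 − 131.200928 = 118.799072.
Round 2 (the defendant proposes): the plaintiff can get 118.799072 next round, worth 0.97 × 118.799072 = 115.23509984 now, so the defendant offers 115.23509984, keeping 134.76490016.
Round 1 (the plaintiff proposes): the defendant can get 134.76490016 next round, worth 0.76 × 134.76490016 = 102.4213241216 now, so the plaintiff offers 102.4213241216, keeping 147.5786758784.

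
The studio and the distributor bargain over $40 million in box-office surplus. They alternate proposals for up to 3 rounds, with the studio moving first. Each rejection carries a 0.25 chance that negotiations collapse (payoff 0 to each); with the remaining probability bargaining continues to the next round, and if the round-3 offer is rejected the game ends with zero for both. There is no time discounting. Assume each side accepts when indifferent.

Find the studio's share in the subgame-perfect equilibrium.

32.5

Round 3 (the studio proposes): the distributor will accept anything ≥ 0, so the studio offers 0 and keeps 40.
Round 2 (the distributor proposes): rejecting gives the studio an expected 0.75 × 40 = 30; the distributor offers that and keeps 10.
Round 1 (the studio proposes): rejecting gives the distributor an expected 0.75 × 10 = 7.5. The studio offers 7.5 and keeps 40 − 7.5 = 32.5.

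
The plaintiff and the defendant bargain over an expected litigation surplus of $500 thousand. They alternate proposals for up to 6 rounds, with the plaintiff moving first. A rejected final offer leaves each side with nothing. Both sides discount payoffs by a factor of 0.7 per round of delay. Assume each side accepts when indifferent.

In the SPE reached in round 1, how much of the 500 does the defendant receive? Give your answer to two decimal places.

240.49

Solve by backward induction from round 6.
Round 6 (the defendant proposes): the plaintiff will accept anything ≥ 0, so the defendant offers 0 and keeps 500.
Round 5 (the plaintiff proposes): the defendant can get 500 next round, worth 0.7 × 500 = 350 now, so the plaintiff offers 350, keeping 150.
Round 4 (the defendant proposes): the plaintiff can get 150 next round, worth 0.7 × 150 = 105 now. The defendant offers 105 and keeps 500 − 105 = 395.
Round 3 (the plaintiff proposes): the defendant can get 395 next round, worth 0.7 × 395 = 276.5 now, so the plaintiff offers 276.5, keeping 223.5.
Round 2 (the defendant proposes): the plaintiff can get 223.5 next round, worth 0.7 × 223.5 = 156.45 now, so the defendant offers 156.45, keeping 343.55.
Round 1 (the plaintiff proposes): the defendant can get 343.55 next round, worth 0.7 × 343.55 = 240.485 now, so the plaintiff offers 240.485, keeping 259.515.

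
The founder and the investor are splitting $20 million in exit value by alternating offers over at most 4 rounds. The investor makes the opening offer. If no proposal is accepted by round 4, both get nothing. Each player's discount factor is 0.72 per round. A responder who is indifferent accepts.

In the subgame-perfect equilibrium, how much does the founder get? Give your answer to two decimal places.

11.50

By backward induction:
Round 4 (the founder proposes): rejection yields 0 for the investor; the founder offers 0 and keeps 20.
Round 3 (the investor proposes): the founder can get 20 next round, worth 0.72 × 20 = 14.4 now, so the investor offers 14.4, keeping 5.6.
Round 2 (the founder proposes): the investor can get 5.6 next round, worth 0.72 × 5.6 = 4.032 now. The founder offers 4.032 and keeps 20 − 4.032 = 15.968.
Round 1 (the investor proposes): the founder can get 15.968 next round, worth 0.72 × 15.968 = 11.49696 now, so the investor offers 11.49696, keeping 8.50304.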